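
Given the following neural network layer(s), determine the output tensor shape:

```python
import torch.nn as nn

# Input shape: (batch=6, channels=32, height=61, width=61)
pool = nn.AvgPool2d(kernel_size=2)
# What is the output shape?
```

Input: (6, 32, 61, 61) -> Output: (6, 32, 30, 30)

Answer: (6, 32, 30, 30)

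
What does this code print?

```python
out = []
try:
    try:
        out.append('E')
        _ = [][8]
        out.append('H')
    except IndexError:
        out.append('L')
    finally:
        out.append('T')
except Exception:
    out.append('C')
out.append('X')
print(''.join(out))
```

Execution trace: 'E' (inner try body) → 'L' (inner except IndexError) → 'T' (inner finally) → 'X' (after the try/except). Output: ELTX

Answer: ELTX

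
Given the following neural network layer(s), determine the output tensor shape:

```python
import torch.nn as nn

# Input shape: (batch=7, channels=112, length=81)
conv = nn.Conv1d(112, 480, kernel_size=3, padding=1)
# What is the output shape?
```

Input: (7, 112, 81) -> Output: (7, 480, 81)

Answer: (7, 480, 81)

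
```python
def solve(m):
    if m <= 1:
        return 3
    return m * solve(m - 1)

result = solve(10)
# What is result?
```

solve(10) = 10 * 9 * 8 * 7 * 6 * 5 * 4 * 3 * 2 * 3 = 10886400

Answer: 10886400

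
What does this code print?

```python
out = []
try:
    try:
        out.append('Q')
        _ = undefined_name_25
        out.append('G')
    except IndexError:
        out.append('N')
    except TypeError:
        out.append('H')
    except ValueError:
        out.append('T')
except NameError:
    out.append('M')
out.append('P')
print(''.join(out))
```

Execution trace: 'Q' (try body) → 'M' (outer except NameError) → 'P' (after the try/except). Output: QMP

Answer: QMP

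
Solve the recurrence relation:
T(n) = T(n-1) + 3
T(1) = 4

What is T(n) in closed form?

Unrolling: T(n) = T(1) + 3·(n-1) = 4 + 3(n-1) = 3n + 1.

Answer: T(n) = 3n + 1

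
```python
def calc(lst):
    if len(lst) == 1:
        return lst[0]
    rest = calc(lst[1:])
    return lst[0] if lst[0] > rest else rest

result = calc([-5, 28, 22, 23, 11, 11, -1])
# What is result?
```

Recursive max over [-5, 28, 22, 23, 11, 11, -1] = 28

Answer: 28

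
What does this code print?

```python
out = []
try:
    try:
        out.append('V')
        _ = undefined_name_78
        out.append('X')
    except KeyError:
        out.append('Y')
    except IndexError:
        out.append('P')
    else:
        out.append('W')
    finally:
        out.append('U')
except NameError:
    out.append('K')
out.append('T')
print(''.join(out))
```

Execution trace: 'V' (try body) → 'U' (finally) → 'K' (outer except NameError) → 'T' (after the try/except). Output: VUKT

Answer: VUKT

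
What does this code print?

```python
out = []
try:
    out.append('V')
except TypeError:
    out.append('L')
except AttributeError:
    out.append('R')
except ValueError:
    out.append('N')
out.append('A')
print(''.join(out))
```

Execution trace: 'V' (try body, no exception) → 'A' (after the try/except). Output: VA

Answer: VA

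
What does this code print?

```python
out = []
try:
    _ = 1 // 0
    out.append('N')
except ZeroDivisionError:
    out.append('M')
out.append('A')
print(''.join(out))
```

Execution trace: 'M' (except ZeroDivisionError) → 'A' (after the try/except). Output: MA

Answer: MA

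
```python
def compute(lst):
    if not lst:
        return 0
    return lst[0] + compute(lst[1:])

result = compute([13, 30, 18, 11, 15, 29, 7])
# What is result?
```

13 + 30 + 18 + 11 + 15 + 29 + 7 + 0 = 123

Answer: 123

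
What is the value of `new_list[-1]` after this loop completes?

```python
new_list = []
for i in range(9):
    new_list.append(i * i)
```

Last element of squares 0 to 8
`new_list` takes the values: [] → [0] → [0, 1] → [0, 1, 4] → [0, 1, 4, 9] → [0, 1, 4, 9, 16] → [0, 1, 4, 9, 16, 25] → [0, 1, 4, 9, 16, 25, 36] → [0, 1, 4, 9, 16, 25, 36, 49] → [0, 1, 4, 9, 16, 25, 36, 49, 64]
So `new_list[-1]` = 64

Answer: 64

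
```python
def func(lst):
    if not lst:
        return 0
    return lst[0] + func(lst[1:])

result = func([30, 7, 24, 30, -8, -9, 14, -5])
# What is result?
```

30 + 7 + 24 + 30 + (-8) + (-9) + 14 + (-5) + 0 = 83

Answer: 83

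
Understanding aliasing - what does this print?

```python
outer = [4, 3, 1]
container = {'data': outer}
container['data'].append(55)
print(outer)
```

Key concept: dict holds reference to list.
Step by step:
`outer = [4, 3, 1]` → outer = [4, 3, 1]
`container = {'data': outer}` → container = {'data': [4, 3, 1]}
`container['data'].append(55)` → outer = [4, 3, 1, 55]; container = {'data': [4, 3, 1, 55]}
`print(outer)` → prints [4, 3, 1, 55]

Answer: [4, 3, 1, 55]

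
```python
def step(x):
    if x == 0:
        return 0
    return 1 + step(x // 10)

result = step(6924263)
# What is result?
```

Count of digits of 6924263: 7

Answer: 7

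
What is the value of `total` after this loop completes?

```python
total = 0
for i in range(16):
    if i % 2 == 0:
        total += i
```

Sum of even numbers 0 to 15
`total` takes the values: 0 → 2 → 6 → 12 → 20 → 30 → 42 → 56

Answer: 56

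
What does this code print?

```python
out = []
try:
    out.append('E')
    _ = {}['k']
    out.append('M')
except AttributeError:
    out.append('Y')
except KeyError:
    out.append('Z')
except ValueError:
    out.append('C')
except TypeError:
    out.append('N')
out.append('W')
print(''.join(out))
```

Execution trace: 'E' (try body) → 'Z' (except KeyError) → 'W' (after the try/except). Output: EZW

Answer: EZW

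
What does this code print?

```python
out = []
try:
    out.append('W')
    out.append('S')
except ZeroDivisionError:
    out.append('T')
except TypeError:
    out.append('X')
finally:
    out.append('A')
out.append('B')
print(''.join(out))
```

Execution trace: 'W' (try body) → 'S' (try body, no exception) → 'A' (finally) → 'B' (after the try/except). Output: WSAB

Answer: WSAB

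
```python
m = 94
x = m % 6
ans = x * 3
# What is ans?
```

Trace:
`m = 94` → m = 94
`x = m % 6` → x = 4
`ans = x * 3` → ans = 12
So ans = 12

Answer: 12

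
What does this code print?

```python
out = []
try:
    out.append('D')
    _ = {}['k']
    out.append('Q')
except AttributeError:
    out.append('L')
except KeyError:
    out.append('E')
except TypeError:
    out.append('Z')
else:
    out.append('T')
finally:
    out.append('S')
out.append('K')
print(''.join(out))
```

Execution trace: 'D' (try body) → 'E' (except KeyError) → 'S' (finally) → 'K' (after the try/except). Output: DESK

Answer: DESK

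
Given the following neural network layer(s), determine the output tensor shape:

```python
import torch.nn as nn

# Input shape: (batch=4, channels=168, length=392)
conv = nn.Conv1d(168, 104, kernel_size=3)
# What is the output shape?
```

Input: (4, 168, 392) -> Output: (4, 104, 390)

Answer: (4, 104, 390)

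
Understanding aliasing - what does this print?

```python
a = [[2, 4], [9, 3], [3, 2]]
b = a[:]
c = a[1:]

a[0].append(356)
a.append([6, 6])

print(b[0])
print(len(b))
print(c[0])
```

Key concept: slice with nested mutation.
Step by step:
`a = [[2, 4], [9, 3], [3, 2]]` → a = [[2, 4], [9, 3], [3, 2]]
`b = a[:]` → b = [[2, 4], [9, 3], [3, 2]]
`c = a[1:]` → c = [[9, 3], [3, 2]]
`a[0].append(356)` → a = [[2, 4, 356], [9, 3], [3, 2]]; b = [[2, 4, 356], [9, 3], [3, 2]]
`a.append([6, 6])` → a = [[2, 4, 356], [9, 3], [3, 2], [6, 6]]
`print(b[0])` → prints [2, 4, 356]
`print(len(b))` → prints 3
`print(c[0])` → prints [9, 3]

Answer:
[2, 4, 356]
3
[9, 3]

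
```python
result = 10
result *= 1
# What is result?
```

Trace:
`result = 10` → result = 10
`result *= 1` → result = 10
So result = 10

Answer: 10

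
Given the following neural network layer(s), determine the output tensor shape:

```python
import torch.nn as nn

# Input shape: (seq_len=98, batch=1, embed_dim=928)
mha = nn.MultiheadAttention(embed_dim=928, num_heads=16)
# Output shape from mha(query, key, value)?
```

Input: (98, 1, 928) -> Output: (98, 1, 928)

Answer: (98, 1, 928)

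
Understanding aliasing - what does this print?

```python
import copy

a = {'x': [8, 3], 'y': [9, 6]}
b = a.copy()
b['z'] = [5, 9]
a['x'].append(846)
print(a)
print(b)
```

Key concept: shallow copy of dict with mutable values.
Step by step:
`a = {'x': [8, 3], 'y': [9, 6]}` → a = {'x': [8, 3], 'y': [9, 6]}
`b = a.copy()` → b = {'x': [8, 3], 'y': [9, 6]}
`b['z'] = [5, 9]` → b = {'x': [8, 3], 'y': [9, 6], 'z': [5, 9]}
`a['x'].append(846)` → a = {'x': [8, 3, 846], 'y': [9, 6]}; b = {'x': [8, 3, 846], 'y': [9, 6], 'z': [5, 9]}
`print(a)` → prints {'x': [8, 3, 846], 'y': [9, 6]}
`print(b)` → prints {'x': [8, 3, 846], 'y': [9, 6], 'z': [5, 9]}

Answer:
{'x': [8, 3, 846], 'y': [9, 6]}
{'x': [8, 3, 846], 'y': [9, 6], 'z': [5, 9]}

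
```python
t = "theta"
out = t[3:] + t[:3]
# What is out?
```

Trace:
`t = "theta"` → t = 'theta'
`out = t[3:] + t[:3]` → out = 'tathe'
So out = 'tathe'

Answer: 'tathe'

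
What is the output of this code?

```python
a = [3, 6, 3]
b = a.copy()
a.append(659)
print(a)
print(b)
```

Key concept: list.copy() creates independent copy.
Step by step:
`a = [3, 6, 3]` → a = [3, 6, 3]
`b = a.copy()` → b = [3, 6, 3]
`a.append(659)` → a = [3, 6, 3, 659]
`print(a)` → prints [3, 6, 3, 659]
`print(b)` → prints [3, 6, 3]

Answer:
[3, 6, 3, 659]
[3, 6, 3]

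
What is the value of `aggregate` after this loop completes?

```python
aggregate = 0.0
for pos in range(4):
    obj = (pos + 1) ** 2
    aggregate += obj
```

Sum of squared losses 1² + 2² + ... + 4²
`aggregate` takes the values: 0.0 → 1.0 → 5.0 → 14.0 → 30.0

Answer: 30.0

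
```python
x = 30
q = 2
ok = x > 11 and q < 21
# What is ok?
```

Trace:
`x = 30` → x = 30
`q = 2` → q = 2
`ok = x > 11 and q < 21` → ok = True
So ok = True

Answer: True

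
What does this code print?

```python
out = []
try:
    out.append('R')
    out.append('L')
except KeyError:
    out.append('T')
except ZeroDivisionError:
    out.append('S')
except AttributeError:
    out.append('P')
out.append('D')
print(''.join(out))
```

Execution trace: 'R' (try body) → 'L' (try body, no exception) → 'D' (after the try/except). Output: RLD

Answer: RLD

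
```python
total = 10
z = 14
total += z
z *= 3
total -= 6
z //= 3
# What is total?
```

Trace:
`total = 10` → total = 10
`z = 14` → z = 14
`total += z` → total = 24
`z *= 3` → z = 42
`total -= 6` → total = 18
`z //= 3` → z = 14
So total = 18

Answer: 18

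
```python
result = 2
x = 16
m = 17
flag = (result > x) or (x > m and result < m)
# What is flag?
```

Trace:
`result = 2` → result = 2
`x = 16` → x = 16
`m = 17` → m = 17
`flag = (result > x) or (x > m and result < m)` → flag = False
So flag = False

Answer: False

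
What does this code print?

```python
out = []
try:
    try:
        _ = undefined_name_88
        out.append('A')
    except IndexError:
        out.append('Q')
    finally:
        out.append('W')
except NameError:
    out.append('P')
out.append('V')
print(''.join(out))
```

Execution trace: 'W' (inner finally) → 'P' (outer except NameError) → 'V' (after the try/except). Output: WPV

Answer: WPV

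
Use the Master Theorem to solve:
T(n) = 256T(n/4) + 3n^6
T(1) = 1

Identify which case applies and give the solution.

a=256, b=4, f(n)=3n^6. log_4(256) = 4. Since c=6 > 4 and the regularity condition holds (256(n/4)^6 = (256/4^6)n^6 with 256/4^6 < 1), Case 3 applies: T(n) = Θ(f(n)) = O(n^6).

Answer: O(n^6) - Case 3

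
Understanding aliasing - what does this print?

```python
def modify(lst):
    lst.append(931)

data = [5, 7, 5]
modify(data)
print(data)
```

Key concept: function modifies passed list.
Step by step:
`data = [5, 7, 5]` → data = [5, 7, 5]
`modify(data)` → data = [5, 7, 5, 931]
`print(data)` → prints [5, 7, 5, 931]

Answer: [5, 7, 5, 931]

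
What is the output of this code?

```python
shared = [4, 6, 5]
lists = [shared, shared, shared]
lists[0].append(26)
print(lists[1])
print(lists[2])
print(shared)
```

Key concept: list of same reference.
Step by step:
`shared = [4, 6, 5]` → shared = [4, 6, 5]
`lists = [shared, shared, shared]` → lists = [[4, 6, 5], [4, 6, 5], [4, 6, 5]]
`lists[0].append(26)` → shared = [4, 6, 5, 26]; lists = [[4, 6, 5, 26], [4, 6, 5, 26], [4, 6, 5, 26]]
`print(lists[1])` → prints [4, 6, 5, 26]
`print(lists[2])` → prints [4, 6, 5, 26]
`print(shared)` → prints [4, 6, 5, 26]

Answer:
[4, 6, 5, 26]
[4, 6, 5, 26]
[4, 6, 5, 26]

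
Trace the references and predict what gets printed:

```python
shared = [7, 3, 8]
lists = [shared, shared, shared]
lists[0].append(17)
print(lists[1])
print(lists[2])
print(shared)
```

Key concept: list of same reference.
Step by step:
`shared = [7, 3, 8]` → shared = [7, 3, 8]
`lists = [shared, shared, shared]` → lists = [[7, 3, 8], [7, 3, 8], [7, 3, 8]]
`lists[0].append(17)` → shared = [7, 3, 8, 17]; lists = [[7, 3, 8, 17], [7, 3, 8, 17], [7, 3, 8, 17]]
`print(lists[1])` → prints [7, 3, 8, 17]
`print(lists[2])` → prints [7, 3, 8, 17]
`print(shared)` → prints [7, 3, 8, 17]

Answer:
[7, 3, 8, 17]
[7, 3, 8, 17]
[7, 3, 8, 17]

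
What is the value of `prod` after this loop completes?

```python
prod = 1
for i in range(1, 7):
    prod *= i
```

6! = 720
`prod` takes the values: 1 → 2 → 6 → 24 → 120 → 720

Answer: 720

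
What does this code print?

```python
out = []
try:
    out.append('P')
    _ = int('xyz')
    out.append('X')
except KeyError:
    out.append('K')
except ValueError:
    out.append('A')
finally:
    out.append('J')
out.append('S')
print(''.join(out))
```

Execution trace: 'P' (try body) → 'A' (except ValueError) → 'J' (finally) → 'S' (after the try/except). Output: PAJS

Answer: PAJS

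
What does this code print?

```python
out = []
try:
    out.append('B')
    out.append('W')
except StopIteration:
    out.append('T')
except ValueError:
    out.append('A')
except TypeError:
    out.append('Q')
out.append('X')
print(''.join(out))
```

Execution trace: 'B' (try body) → 'W' (try body, no exception) → 'X' (after the try/except). Output: BWX

Answer: BWX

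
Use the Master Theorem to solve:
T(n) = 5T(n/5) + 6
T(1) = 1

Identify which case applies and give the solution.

a=5, b=5, f(n)=6. log_5(5) = 1. Since c=0 < 1, Case 1 applies: T(n) = Θ(n^log_b(a)) = O(n).

Answer: O(n) - Case 1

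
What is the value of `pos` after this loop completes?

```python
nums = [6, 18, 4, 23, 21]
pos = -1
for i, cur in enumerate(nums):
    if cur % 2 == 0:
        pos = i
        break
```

First even number index in [6, 18, 4, 23, 21]
`pos` takes the values: -1 → 0

Answer: 0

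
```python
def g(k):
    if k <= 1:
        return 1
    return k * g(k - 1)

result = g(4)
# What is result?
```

g(4) = 4 * 3 * 2 * 1 = 24

Answer: 24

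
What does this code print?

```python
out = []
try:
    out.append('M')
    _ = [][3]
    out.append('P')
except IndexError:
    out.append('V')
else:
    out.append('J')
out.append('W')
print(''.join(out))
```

Execution trace: 'M' (try body) → 'V' (except IndexError) → 'W' (after the try/except). Output: MVW

Answer: MVW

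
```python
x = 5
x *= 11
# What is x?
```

Trace:
`x = 5` → x = 5
`x *= 11` → x = 55
So x = 55

Answer: 55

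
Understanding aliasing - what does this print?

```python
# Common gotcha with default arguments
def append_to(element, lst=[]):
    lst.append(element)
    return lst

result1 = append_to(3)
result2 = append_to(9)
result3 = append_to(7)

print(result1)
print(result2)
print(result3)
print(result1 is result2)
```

Key concept: mutable default argument gotcha.
Step by step:
`result1 = append_to(3)` → result1 = [3]
`result2 = append_to(9)` → result1 = [3, 9] (same object as result2); result2 = [3, 9] (same object as result1)
`result3 = append_to(7)` → result1 = [3, 9, 7] (same object as result2, result3); result2 = [3, 9, 7] (same object as result1, result3); result3 = [3, 9, 7] (same object as result1, result2)
`print(result1)` → prints [3, 9, 7]
`print(result2)` → prints [3, 9, 7]
`print(result3)` → prints [3, 9, 7]
`print(result1 is result2)` → prints True

Answer:
[3, 9, 7]
[3, 9, 7]
[3, 9, 7]
True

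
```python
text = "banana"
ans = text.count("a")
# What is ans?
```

Trace:
`text = "banana"` → text = 'banana'
`ans = text.count("a")` → ans = 3
So ans = 3

Answer: 3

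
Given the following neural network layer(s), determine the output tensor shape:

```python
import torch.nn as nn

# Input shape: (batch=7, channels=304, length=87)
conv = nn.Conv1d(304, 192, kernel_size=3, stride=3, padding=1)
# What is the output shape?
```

Input: (7, 304, 87) -> Output: (7, 192, 29)

Answer: (7, 192, 29)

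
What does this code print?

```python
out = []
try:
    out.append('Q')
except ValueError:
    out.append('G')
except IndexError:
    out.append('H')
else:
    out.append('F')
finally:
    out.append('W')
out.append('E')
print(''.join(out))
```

Execution trace: 'Q' (try body, no exception) → 'F' (else) → 'W' (finally) → 'E' (after the try/except). Output: QFWE

Answer: QFWE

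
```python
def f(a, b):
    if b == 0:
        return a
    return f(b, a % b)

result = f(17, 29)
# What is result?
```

f(17, 29) -> f(29, 17) -> f(17, 12) -> f(12, 5) -> f(5, 2) -> f(2, 1) -> f(1, 0) -> 1

Answer: 1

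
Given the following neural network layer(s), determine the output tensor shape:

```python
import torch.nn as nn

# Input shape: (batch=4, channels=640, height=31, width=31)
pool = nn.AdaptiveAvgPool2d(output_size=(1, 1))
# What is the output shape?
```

Input: (4, 640, 31, 31) -> Output: (4, 640, 1, 1)

Answer: (4, 640, 1, 1)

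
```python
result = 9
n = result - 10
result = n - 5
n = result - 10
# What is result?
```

Trace:
`result = 9` → result = 9
`n = result - 10` → n = -1
`result = n - 5` → result = -6
`n = result - 10` → n = -16
So result = -6

Answer: -6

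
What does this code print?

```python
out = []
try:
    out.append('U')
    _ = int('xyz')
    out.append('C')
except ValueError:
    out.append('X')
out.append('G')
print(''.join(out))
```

Execution trace: 'U' (try body) → 'X' (except ValueError) → 'G' (after the try/except). Output: UXG

Answer: UXG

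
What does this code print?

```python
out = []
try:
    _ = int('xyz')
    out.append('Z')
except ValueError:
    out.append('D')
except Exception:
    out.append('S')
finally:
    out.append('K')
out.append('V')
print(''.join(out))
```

Execution trace: 'D' (except ValueError) → 'K' (finally) → 'V' (after the try/except). Output: DKV

Answer: DKV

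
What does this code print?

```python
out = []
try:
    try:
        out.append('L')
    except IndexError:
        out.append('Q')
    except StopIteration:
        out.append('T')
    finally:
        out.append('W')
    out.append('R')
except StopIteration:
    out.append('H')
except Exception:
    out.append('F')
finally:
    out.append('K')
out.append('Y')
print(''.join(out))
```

Execution trace: 'L' (inner try body, no exception) → 'W' (inner finally) → 'R' (try body, no exception) → 'K' (finally) → 'Y' (after the try/except). Output: LWRKY

Answer: LWRKY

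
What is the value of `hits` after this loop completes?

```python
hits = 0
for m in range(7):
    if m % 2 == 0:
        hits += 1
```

Count numbers divisible by 2 in range(7)
`hits` takes the values: 0 → 1 → 2 → 3 → 4

Answer: 4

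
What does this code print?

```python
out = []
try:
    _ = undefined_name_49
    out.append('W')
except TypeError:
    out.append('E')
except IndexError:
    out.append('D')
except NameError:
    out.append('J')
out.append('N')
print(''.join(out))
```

Execution trace: 'J' (except NameError) → 'N' (after the try/except). Output: JN

Answer: JN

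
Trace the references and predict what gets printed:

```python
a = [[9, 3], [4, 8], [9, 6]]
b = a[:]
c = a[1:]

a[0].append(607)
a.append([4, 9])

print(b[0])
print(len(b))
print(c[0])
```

Key concept: slice with nested mutation.
Step by step:
`a = [[9, 3], [4, 8], [9, 6]]` → a = [[9, 3], [4, 8], [9, 6]]
`b = a[:]` → b = [[9, 3], [4, 8], [9, 6]]
`c = a[1:]` → c = [[4, 8], [9, 6]]
`a[0].append(607)` → a = [[9, 3, 607], [4, 8], [9, 6]]; b = [[9, 3, 607], [4, 8], [9, 6]]
`a.append([4, 9])` → a = [[9, 3, 607], [4, 8], [9, 6], [4, 9]]
`print(b[0])` → prints [9, 3, 607]
`print(len(b))` → prints 3
`print(c[0])` → prints [4, 8]

Answer:
[9, 3, 607]
3
[4, 8]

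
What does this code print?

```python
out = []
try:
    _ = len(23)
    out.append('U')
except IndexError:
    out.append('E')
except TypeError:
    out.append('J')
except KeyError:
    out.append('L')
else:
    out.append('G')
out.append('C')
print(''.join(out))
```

Execution trace: 'J' (except TypeError) → 'C' (after the try/except). Output: JC

Answer: JC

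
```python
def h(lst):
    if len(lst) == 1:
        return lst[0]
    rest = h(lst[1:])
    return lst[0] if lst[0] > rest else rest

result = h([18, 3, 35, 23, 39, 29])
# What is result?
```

Recursive max over [18, 3, 35, 23, 39, 29] = 39

Answer: 39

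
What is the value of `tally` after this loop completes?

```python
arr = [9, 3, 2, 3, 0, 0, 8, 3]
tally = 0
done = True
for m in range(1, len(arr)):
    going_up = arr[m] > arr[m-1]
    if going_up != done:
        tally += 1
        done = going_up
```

Count direction changes in [9, 3, 2, 3, 0, 0, 8, 3]
`tally` takes the values: 0 → 1 → 2 → 3 → 4 → 5

Answer: 5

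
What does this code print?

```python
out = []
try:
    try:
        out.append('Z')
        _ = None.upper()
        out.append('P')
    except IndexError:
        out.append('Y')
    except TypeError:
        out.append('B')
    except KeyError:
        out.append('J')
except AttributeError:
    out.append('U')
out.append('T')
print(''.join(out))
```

Execution trace: 'Z' (try body) → 'U' (outer except AttributeError) → 'T' (after the try/except). Output: ZUT

Answer: ZUT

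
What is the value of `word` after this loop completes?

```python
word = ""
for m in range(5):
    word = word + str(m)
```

Concatenate digits 0 to 4
`word` takes the values: "" → "0" → "01" → "012" → "0123" → "01234"

Answer: "01234"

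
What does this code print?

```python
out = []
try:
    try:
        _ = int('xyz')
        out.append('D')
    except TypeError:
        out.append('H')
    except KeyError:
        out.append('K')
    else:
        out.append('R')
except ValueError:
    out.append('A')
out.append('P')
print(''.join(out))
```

Execution trace: 'A' (outer except ValueError) → 'P' (after the try/except). Output: AP

Answer: AP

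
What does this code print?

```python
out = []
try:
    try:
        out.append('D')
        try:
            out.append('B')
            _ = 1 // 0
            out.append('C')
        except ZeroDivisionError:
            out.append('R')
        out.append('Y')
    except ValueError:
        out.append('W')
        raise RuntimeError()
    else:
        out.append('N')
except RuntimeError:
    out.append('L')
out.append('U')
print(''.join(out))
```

Execution trace: 'D' (try body) → 'B' (inner try body) → 'R' (inner except ZeroDivisionError) → 'Y' (try body, no exception) → 'N' (else) → 'U' (after the try/except). Output: DBRYNU

Answer: DBRYNU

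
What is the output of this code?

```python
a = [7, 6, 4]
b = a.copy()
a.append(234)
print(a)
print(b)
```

Key concept: list.copy() creates independent copy.
Step by step:
`a = [7, 6, 4]` → a = [7, 6, 4]
`b = a.copy()` → b = [7, 6, 4]
`a.append(234)` → a = [7, 6, 4, 234]
`print(a)` → prints [7, 6, 4, 234]
`print(b)` → prints [7, 6, 4]

Answer:
[7, 6, 4, 234]
[7, 6, 4]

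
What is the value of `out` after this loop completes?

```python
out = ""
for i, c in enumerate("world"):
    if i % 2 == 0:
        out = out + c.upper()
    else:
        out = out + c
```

Uppercase even positions in 'world'
`out` takes the values: "" → "W" → "Wo" → "WoR" → "WoRl" → "WoRlD"

Answer: "WoRlD"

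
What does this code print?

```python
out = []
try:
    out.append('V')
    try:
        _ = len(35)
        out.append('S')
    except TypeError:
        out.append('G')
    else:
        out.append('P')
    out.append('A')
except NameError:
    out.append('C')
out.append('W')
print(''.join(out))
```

Execution trace: 'V' (try body) → 'G' (inner except TypeError) → 'A' (try body, no exception) → 'W' (after the try/except). Output: VGAW

Answer: VGAW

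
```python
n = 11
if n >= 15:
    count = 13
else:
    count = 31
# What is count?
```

Trace:
`n = 11` → n = 11
`if n >= 15: ...` → n >= 15 is False, take else branch → count = 31
So count = 31

Answer: 31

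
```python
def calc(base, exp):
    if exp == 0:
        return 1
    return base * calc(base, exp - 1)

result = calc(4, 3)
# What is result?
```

calc(4, 3) = 4 * 4 * 4 = 64

Answer: 64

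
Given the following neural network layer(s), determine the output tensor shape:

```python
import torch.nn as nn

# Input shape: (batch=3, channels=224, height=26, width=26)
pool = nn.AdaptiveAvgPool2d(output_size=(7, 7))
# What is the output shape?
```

Input: (3, 224, 26, 26) -> Output: (3, 224, 7, 7)

Answer: (3, 224, 7, 7)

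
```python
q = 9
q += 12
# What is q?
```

Trace:
`q = 9` → q = 9
`q += 12` → q = 21
So q = 21

Answer: 21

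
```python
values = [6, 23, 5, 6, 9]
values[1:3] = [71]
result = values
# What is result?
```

Trace:
`values = [6, 23, 5, 6, 9]` → values = [6, 23, 5, 6, 9]
`values[1:3] = [71]` → values = [6, 71, 6, 9]
`result = values` → result = [6, 71, 6, 9]
So result = [6, 71, 6, 9]

Answer: [6, 71, 6, 9]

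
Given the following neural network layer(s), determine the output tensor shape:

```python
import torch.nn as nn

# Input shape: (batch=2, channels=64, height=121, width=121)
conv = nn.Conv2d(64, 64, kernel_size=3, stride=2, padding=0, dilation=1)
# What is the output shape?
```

Input: (2, 64, 121, 121) -> Output: (2, 64, 60, 60)

Answer: (2, 64, 60, 60)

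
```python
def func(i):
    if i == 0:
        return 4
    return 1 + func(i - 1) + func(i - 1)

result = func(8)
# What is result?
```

func(i) = 1 + 2·func(i-1), func(0)=4. Closed form: (4+1)·2^8 - 1 = 1279.

Answer: 1279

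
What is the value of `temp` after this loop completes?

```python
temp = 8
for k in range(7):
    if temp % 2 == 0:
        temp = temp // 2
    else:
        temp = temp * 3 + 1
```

Collatz-style transformation from 8
`temp` takes the values: 8 → 4 → 2 → 1 → 4 → 2 → 1 → 4

Answer: 4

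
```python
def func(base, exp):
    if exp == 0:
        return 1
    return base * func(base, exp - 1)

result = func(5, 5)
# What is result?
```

func(5, 5) = 5 * 5 * 5 * 5 * 5 = 3125

Answer: 3125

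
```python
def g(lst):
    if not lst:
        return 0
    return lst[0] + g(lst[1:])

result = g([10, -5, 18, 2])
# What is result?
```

10 + (-5) + 18 + 2 + 0 = 25

Answer: 25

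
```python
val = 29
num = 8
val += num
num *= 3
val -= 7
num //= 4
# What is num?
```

Trace:
`val = 29` → val = 29
`num = 8` → num = 8
`val += num` → val = 37
`num *= 3` → num = 24
`val -= 7` → val = 30
`num //= 4` → num = 6
So num = 6

Answer: 6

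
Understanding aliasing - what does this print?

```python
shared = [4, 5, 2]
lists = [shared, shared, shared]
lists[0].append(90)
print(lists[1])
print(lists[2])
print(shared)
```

Key concept: list of same reference.
Step by step:
`shared = [4, 5, 2]` → shared = [4, 5, 2]
`lists = [shared, shared, shared]` → lists = [[4, 5, 2], [4, 5, 2], [4, 5, 2]]
`lists[0].append(90)` → shared = [4, 5, 2, 90]; lists = [[4, 5, 2, 90], [4, 5, 2, 90], [4, 5, 2, 90]]
`print(lists[1])` → prints [4, 5, 2, 90]
`print(lists[2])` → prints [4, 5, 2, 90]
`print(shared)` → prints [4, 5, 2, 90]

Answer:
[4, 5, 2, 90]
[4, 5, 2, 90]
[4, 5, 2, 90]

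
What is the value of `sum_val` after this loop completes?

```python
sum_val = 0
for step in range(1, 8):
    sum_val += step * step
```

Sum of squares 1² to 7² = 140
`sum_val` takes the values: 0 → 1 → 5 → 14 → 30 → 55 → 91 → 140

Answer: 140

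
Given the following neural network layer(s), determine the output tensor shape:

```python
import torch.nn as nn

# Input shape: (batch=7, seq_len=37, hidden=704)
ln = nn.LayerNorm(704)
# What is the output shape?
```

Input: (7, 37, 704) -> Output: (7, 37, 704)

Answer: (7, 37, 704)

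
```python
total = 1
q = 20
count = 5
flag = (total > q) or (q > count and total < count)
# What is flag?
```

Trace:
`total = 1` → total = 1
`q = 20` → q = 20
`count = 5` → count = 5
`flag = (total > q) or (q > count and total < count)` → flag = True
So flag = True

Answer: True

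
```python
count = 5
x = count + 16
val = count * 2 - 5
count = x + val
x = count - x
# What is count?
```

Trace:
`count = 5` → count = 5
`x = count + 16` → x = 21
`val = count * 2 - 5` → val = 5
`count = x + val` → count = 26
`x = count - x` → x = 5
So count = 26

Answer: 26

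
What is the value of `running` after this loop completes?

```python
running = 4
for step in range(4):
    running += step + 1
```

Start at 4, add 1 to 4 = 14
`running` takes the values: 4 → 5 → 7 → 10 → 14

Answer: 14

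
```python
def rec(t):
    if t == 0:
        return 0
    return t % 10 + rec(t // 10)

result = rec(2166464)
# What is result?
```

Sum of digits of 2166464: 4 + 6 + 4 + 6 + 6 + 1 + 2 = 29

Answer: 29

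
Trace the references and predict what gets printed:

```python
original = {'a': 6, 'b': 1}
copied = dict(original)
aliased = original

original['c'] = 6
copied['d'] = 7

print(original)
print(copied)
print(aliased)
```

Key concept: dict() creates copy, assignment creates alias.
Step by step:
`original = {'a': 6, 'b': 1}` → original = {'a': 6, 'b': 1}
`copied = dict(original)` → copied = {'a': 6, 'b': 1}
`aliased = original` → aliased = {'a': 6, 'b': 1} (same object as original)
`original['c'] = 6` → original = {'a': 6, 'b': 1, 'c': 6} (same object as aliased); aliased = {'a': 6, 'b': 1, 'c': 6} (same object as original)
`copied['d'] = 7` → copied = {'a': 6, 'b': 1, 'd': 7}
`print(original)` → prints {'a': 6, 'b': 1, 'c': 6}
`print(copied)` → prints {'a': 6, 'b': 1, 'd': 7}
`print(aliased)` → prints {'a': 6, 'b': 1, 'c': 6}

Answer:
{'a': 6, 'b': 1, 'c': 6}
{'a': 6, 'b': 1, 'd': 7}
{'a': 6, 'b': 1, 'c': 6}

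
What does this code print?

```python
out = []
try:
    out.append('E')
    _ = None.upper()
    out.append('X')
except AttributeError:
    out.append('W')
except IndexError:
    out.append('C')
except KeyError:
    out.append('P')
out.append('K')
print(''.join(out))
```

Execution trace: 'E' (try body) → 'W' (except AttributeError) → 'K' (after the try/except). Output: EWK

Answer: EWK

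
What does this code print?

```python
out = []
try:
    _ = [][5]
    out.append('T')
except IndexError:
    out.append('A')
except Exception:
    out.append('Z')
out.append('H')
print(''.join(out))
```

Execution trace: 'A' (except IndexError) → 'H' (after the try/except). Output: AH

Answer: AH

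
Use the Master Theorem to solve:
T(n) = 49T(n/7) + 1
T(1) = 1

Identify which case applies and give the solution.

a=49, b=7, f(n)=1. log_7(49) = 2. Since c=0 < 2, Case 1 applies: T(n) = Θ(n^log_b(a)) = O(n^2).

Answer: O(n^2) - Case 1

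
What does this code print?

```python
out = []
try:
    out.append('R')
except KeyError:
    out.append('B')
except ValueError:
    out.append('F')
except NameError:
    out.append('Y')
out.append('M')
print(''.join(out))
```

Execution trace: 'R' (try body, no exception) → 'M' (after the try/except). Output: RM

Answer: RM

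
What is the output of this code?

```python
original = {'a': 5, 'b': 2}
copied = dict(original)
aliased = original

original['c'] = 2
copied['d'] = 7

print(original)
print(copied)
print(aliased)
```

Key concept: dict() creates copy, assignment creates alias.
Step by step:
`original = {'a': 5, 'b': 2}` → original = {'a': 5, 'b': 2}
`copied = dict(original)` → copied = {'a': 5, 'b': 2}
`aliased = original` → aliased = {'a': 5, 'b': 2} (same object as original)
`original['c'] = 2` → original = {'a': 5, 'b': 2, 'c': 2} (same object as aliased); aliased = {'a': 5, 'b': 2, 'c': 2} (same object as original)
`copied['d'] = 7` → copied = {'a': 5, 'b': 2, 'd': 7}
`print(original)` → prints {'a': 5, 'b': 2, 'c': 2}
`print(copied)` → prints {'a': 5, 'b': 2, 'd': 7}
`print(aliased)` → prints {'a': 5, 'b': 2, 'c': 2}

Answer:
{'a': 5, 'b': 2, 'c': 2}
{'a': 5, 'b': 2, 'd': 7}
{'a': 5, 'b': 2, 'c': 2}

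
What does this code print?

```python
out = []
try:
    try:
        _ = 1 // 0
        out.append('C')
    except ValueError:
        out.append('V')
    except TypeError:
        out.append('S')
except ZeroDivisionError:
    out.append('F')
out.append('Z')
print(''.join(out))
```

Execution trace: 'F' (outer except ZeroDivisionError) → 'Z' (after the try/except). Output: FZ

Answer: FZ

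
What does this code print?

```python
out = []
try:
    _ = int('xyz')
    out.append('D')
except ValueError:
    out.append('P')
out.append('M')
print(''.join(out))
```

Execution trace: 'P' (except ValueError) → 'M' (after the try/except). Output: PM

Answer: PM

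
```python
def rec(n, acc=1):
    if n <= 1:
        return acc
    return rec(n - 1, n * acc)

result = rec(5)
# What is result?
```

Accumulator trace (n, acc): (5, 1) -> (4, 5) -> (3, 20) -> (2, 60) -> (1, 120) -> return 120

Answer: 120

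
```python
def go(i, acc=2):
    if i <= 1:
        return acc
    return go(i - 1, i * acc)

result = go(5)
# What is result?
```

Accumulator trace (n, acc): (5, 2) -> (4, 10) -> (3, 40) -> (2, 120) -> (1, 240) -> return 240

Answer: 240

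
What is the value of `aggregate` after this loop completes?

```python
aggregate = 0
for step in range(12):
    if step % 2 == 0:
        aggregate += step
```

Sum of even numbers 0 to 11
`aggregate` takes the values: 0 → 2 → 6 → 12 → 20 → 30

Answer: 30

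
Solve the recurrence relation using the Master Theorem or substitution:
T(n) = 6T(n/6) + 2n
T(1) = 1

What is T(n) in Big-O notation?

By Master Theorem: a=6, b=6, f(n)=2n. Since log_6(6) = 1 and f(n) = Θ(n^1), Case 2 applies. T(n) = O(n log n).

Answer: O(n log n)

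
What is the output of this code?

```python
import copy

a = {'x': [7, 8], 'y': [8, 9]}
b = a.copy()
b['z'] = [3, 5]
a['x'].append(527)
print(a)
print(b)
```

Key concept: shallow copy of dict with mutable values.
Step by step:
`a = {'x': [7, 8], 'y': [8, 9]}` → a = {'x': [7, 8], 'y': [8, 9]}
`b = a.copy()` → b = {'x': [7, 8], 'y': [8, 9]}
`b['z'] = [3, 5]` → b = {'x': [7, 8], 'y': [8, 9], 'z': [3, 5]}
`a['x'].append(527)` → a = {'x': [7, 8, 527], 'y': [8, 9]}; b = {'x': [7, 8, 527], 'y': [8, 9], 'z': [3, 5]}
`print(a)` → prints {'x': [7, 8, 527], 'y': [8, 9]}
`print(b)` → prints {'x': [7, 8, 527], 'y': [8, 9], 'z': [3, 5]}

Answer:
{'x': [7, 8, 527], 'y': [8, 9]}
{'x': [7, 8, 527], 'y': [8, 9], 'z': [3, 5]}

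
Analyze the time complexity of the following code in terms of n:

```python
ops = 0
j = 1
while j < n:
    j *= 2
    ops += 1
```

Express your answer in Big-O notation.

Each loop level contributes: log n. Multiplying the contributions gives O(log n).

Answer: O(log n)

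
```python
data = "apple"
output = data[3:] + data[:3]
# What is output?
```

Trace:
`data = "apple"` → data = 'apple'
`output = data[3:] + data[:3]` → output = 'leapp'
So output = 'leapp'

Answer: 'leapp'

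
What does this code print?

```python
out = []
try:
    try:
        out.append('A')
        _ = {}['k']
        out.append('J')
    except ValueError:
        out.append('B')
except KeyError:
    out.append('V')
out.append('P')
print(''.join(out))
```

Execution trace: 'A' (try body) → 'V' (outer except KeyError) → 'P' (after the try/except). Output: AVP

Answer: AVP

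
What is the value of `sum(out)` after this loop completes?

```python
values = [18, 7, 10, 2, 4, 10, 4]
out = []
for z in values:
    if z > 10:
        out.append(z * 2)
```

Sum of doubled values > 10
`out` takes the values: [] → [36]
So `sum(out)` = 36

Answer: 36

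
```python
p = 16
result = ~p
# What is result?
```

Trace:
`p = 16` → p = 16
`result = ~p` → result = -17
So result = -17

Answer: -17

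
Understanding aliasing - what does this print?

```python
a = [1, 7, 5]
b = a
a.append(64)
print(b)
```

Key concept: basic list aliasing.
Step by step:
`a = [1, 7, 5]` → a = [1, 7, 5]
`b = a` → b = [1, 7, 5] (same object as a)
`a.append(64)` → a = [1, 7, 5, 64] (same object as b); b = [1, 7, 5, 64] (same object as a)
`print(b)` → prints [1, 7, 5, 64]

Answer: [1, 7, 5, 64]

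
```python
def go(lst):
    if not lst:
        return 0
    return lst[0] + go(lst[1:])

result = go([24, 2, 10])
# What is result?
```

24 + 2 + 10 + 0 = 36

Answer: 36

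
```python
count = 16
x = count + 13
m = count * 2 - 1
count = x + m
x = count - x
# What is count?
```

Trace:
`count = 16` → count = 16
`x = count + 13` → x = 29
`m = count * 2 - 1` → m = 31
`count = x + m` → count = 60
`x = count - x` → x = 31
So count = 60

Answer: 60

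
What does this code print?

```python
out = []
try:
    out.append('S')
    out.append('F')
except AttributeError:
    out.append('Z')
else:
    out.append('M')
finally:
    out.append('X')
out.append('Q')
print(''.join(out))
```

Execution trace: 'S' (try body) → 'F' (try body, no exception) → 'M' (else) → 'X' (finally) → 'Q' (after the try/except). Output: SFMXQ

Answer: SFMXQ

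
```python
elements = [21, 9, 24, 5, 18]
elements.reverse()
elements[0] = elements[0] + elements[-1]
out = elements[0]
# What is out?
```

Trace:
`elements = [21, 9, 24, 5, 18]` → elements = [21, 9, 24, 5, 18]
`elements.reverse()` → elements = [18, 5, 24, 9, 21]
`elements[0] = elements[0] + elements[-1]` → elements = [39, 5, 24, 9, 21]
`out = elements[0]` → out = 39
So out = 39

Answer: 39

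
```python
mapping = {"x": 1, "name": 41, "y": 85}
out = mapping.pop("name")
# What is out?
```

Trace:
`mapping = {"x": 1, "name": 41, "y": 85}` → mapping = {'x': 1, 'name': 41, 'y': 85}
`out = mapping.pop("name")` → mapping = {'x': 1, 'y': 85}; out = 41
So out = 41

Answer: 41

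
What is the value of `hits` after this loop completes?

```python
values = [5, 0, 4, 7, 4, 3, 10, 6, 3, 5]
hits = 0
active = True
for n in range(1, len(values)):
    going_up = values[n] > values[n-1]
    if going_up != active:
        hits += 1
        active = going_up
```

Count direction changes in [5, 0, 4, 7, 4, 3, 10, 6, 3, 5]
`hits` takes the values: 0 → 1 → 2 → 3 → 4 → 5 → 6

Answer: 6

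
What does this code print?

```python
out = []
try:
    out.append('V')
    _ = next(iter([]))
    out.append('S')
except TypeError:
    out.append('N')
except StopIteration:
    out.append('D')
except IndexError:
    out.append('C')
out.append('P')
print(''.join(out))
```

Execution trace: 'V' (try body) → 'D' (except StopIteration) → 'P' (after the try/except). Output: VDP

Answer: VDP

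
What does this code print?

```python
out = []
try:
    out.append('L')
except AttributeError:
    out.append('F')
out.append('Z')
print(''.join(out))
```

Execution trace: 'L' (try body, no exception) → 'Z' (after the try/except). Output: LZ

Answer: LZ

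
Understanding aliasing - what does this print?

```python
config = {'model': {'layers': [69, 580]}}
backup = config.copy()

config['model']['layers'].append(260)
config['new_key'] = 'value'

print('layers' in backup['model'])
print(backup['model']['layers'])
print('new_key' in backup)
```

Key concept: shallow copy gotcha with nested dict.
Step by step:
`config = {'model': {'layers': [69, 580]}}` → config = {'model': {'layers': [69, 580]}}
`backup = config.copy()` → backup = {'model': {'layers': [69, 580]}}
`config['model']['layers'].append(260)` → config = {'model': {'layers': [69, 580, 260]}}; backup = {'model': {'layers': [69, 580, 260]}}
`config['new_key'] = 'value'` → config = {'model': {'layers': [69, 580, 260]}, 'new_key': 'value'}
`print('layers' in backup['model'])` → prints True
`print(backup['model']['layers'])` → prints [69, 580, 260]
`print('new_key' in backup)` → prints False

Answer:
True
[69, 580, 260]
False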